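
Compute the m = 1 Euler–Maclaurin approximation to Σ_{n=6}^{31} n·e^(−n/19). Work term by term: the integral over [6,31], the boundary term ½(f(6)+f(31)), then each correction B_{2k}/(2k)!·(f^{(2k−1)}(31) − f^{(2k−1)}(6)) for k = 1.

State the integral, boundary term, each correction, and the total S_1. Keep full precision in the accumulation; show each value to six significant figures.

S_1 ≈ 165.705

∫_6^31 x·e^(−x/19) dx evaluates to 160.537.
Endpoint term: (f(6) + f(31))/2 = (4.37528 + 6.06423)/2 = 5.21976.
Running total after boundary: 165.756.
Correction k=1: B_{2}/2! · (f^{(1)}(31) − f^{(1)}(6)) = 1/12 · (-0.123550 − 0.498935) = -0.0518737.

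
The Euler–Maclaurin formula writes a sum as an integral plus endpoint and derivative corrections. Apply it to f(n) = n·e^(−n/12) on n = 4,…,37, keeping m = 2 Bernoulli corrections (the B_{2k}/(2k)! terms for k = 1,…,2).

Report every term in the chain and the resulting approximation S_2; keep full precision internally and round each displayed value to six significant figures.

∫_4^37 x·e^(−x/12) dx evaluates to 110.640.
Endpoint term: (f(4) + f(37))/2 = (2.86613 + 1.69483)/2 = 2.28048.
Running total after boundary: 112.920.
Order-1 term: 1/12 · (-0.0954298 − 0.477688) = -0.0477598.
Running total after k=1: 112.873.
Order-2 term: −1/720 · (-2.65083e-05 − 0.0132691) = 1.84661e-05.

S_2 ≈ 112.873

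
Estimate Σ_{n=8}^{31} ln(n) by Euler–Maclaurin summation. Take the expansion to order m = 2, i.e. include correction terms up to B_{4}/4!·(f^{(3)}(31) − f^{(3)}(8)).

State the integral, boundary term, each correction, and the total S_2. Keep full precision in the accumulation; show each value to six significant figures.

∫_8^31 ln(x) dx evaluates to 66.8181.
½[f(8) + f(31)] = ½[2.07944 + 3.43399] = 2.75671.
Integral + boundary = 69.5748.
k=1: B_{2}/(2)! × [f^{(1)}(31) − f^{(1)}(8)] = 1/12 × (0.0322581 − 0.125000) = -0.00772849.
Running total after k=1: 69.5671.
k=2: B_{4}/(4)! × [f^{(3)}(31) − f^{(3)}(8)] = −1/720 × (6.71344e-05 − 0.00390625) = 5.33211e-06.

S_2 ≈ 69.5671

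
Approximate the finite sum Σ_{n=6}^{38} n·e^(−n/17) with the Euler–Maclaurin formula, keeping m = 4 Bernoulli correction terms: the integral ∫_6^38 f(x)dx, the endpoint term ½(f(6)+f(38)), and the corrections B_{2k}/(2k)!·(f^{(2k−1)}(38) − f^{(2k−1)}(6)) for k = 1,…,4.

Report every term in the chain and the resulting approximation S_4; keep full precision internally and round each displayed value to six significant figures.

S_4 ≈ 178.807

The integral term ∫_6^38 x·e^(−x/17) dx = 174.716.
Boundary: ½(f(6) + f(38)) = ½(4.21571 + 4.06451) = 4.14011.
Running total after boundary: 178.856.
Order-1 term: 1/12 · (-0.132128 − 0.454636) = -0.0488969.
After k=1: 178.807.
Order-2 term: −1/720 · (0.000283022 − 0.00643555) = 8.54517e-06.
After k=2: 178.807.
Order-3 term: 1/30240 · (3.54060e-06 − 3.90933e-05) = -1.17568e-09.
After k=3: 178.807.
Order-4 term: −1/1209600 · (2.11138e-08 − 1.93489e-07) = 1.42506e-13.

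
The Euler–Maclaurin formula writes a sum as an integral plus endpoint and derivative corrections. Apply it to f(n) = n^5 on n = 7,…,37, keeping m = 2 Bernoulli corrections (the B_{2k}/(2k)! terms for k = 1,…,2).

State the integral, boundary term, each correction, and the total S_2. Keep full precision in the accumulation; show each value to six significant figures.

∫_7^37 x^5 dx evaluates to 4.27601e+08.
½[f(7) + f(37)] = ½[16807.0 + 6.93440e+07] = 3.46804e+07.
Integral + boundary = 4.62282e+08.
Order-1 term: 1/12 · (9.37080e+06 − 12005.0) = 779900.
Running total after k=1: 4.63062e+08.
Order-2 term: −1/720 · (82140.0 − 2940.00) = -110.000.

S_2 ≈ 4.63062e+08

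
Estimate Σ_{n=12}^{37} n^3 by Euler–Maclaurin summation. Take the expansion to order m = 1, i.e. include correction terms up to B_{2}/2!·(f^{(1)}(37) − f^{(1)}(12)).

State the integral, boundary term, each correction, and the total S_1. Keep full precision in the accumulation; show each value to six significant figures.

S_1 ≈ 489853

The integral term ∫_12^37 x^3 dx = 463356.
Boundary: ½(f(12) + f(37)) = ½(1728.00 + 50653.0) = 26190.5.
Integral + boundary = 489547.
k=1: B_{2}/(2)! × [f^{(1)}(37) − f^{(1)}(12)] = 1/12 × (4107.00 − 432.000) = 306.250.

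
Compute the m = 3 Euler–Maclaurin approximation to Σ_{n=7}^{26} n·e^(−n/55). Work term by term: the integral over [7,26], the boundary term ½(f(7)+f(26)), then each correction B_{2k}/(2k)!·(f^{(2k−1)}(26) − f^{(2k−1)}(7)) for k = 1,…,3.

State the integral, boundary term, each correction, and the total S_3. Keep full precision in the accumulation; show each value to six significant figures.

S_3 ≈ 236.829

Integral: ∫_7^26 x·e^(−x/55) dx = 225.681.
½[f(7) + f(26)] = ½[6.16345 + 16.2058] = 11.1846.
Running total after boundary: 236.866.
Order-1 term: 1/12 · (0.328649 − 0.768431) = -0.0366485.
After k=1: 236.829.
Order-2 term: −1/720 · (0.000520744 − 0.000836171) = 4.38094e-07.
After k=2: 236.829.
Order-3 term: 1/30240 · (3.08378e-07 − 4.68865e-07) = -5.30711e-12.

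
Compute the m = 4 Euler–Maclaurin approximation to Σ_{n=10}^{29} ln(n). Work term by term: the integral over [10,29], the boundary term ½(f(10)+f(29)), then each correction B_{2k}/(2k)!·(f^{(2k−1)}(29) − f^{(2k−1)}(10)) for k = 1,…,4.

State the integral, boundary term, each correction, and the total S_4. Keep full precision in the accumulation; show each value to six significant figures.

Integral: ∫_10^29 ln(x) dx = 55.6257.
Boundary: ½(f(10) + f(29)) = ½(2.30259 + 3.36730) = 2.83494.
Integral + boundary = 58.4607.
k=1: B_{2}/(2)! × [f^{(1)}(29) − f^{(1)}(10)] = 1/12 × (0.0344828 − 0.100000) = -0.00545977.
Partial sum through k=1: 58.4552.
k=2: B_{4}/(4)! × [f^{(3)}(29) − f^{(3)}(10)] = −1/720 × (8.20042e-05 − 0.00200000) = 2.66388e-06.
Partial sum through k=2: 58.4552.
k=3: B_{6}/(6)! × [f^{(5)}(29) − f^{(5)}(10)] = 1/30240 × (1.17010e-06 − 0.000240000) = -7.89781e-09.
Partial sum through k=3: 58.4552.
k=4: B_{8}/(8)! × [f^{(7)}(29) − f^{(7)}(10)] = −1/1209600 × (4.17394e-08 − 7.20000e-05) = 5.94893e-11.

S_4 ≈ 58.4552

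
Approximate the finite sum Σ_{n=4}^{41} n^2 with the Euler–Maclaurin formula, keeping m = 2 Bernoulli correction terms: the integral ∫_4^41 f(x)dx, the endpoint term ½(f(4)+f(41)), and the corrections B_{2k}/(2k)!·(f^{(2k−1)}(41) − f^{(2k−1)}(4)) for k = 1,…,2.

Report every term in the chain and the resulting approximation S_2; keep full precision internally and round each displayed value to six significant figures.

S_2 ≈ 23807.0

The integral term ∫_4^41 x^2 dx = 22952.3.
Boundary: ½(f(4) + f(41)) = ½(16.0000 + 1681.00) = 848.500.
Integral + boundary = 23800.8.
Order-1 term: 1/12 · (82.0000 − 8.00000) = 6.16667.
Running total after k=1: 23807.0.
Order-2 term: −1/720 · (0.00000 − 0.00000) = 0.00000.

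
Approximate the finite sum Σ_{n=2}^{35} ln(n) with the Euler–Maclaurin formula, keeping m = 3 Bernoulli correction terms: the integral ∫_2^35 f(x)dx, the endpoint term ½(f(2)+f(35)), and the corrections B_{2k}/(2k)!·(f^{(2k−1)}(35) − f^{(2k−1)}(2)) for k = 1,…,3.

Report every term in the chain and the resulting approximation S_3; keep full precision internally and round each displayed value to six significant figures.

∫_2^35 ln(x) dx evaluates to 90.0509.
½[f(2) + f(35)] = ½[0.693147 + 3.55535] = 2.12425.
Running total after boundary: 92.1751.
Correction k=1: B_{2}/2! · (f^{(1)}(35) − f^{(1)}(2)) = 1/12 · (0.0285714 − 0.500000) = -0.0392857.
Partial sum through k=1: 92.1358.
Correction k=2: B_{4}/4! · (f^{(3)}(35) − f^{(3)}(2)) = −1/720 · (4.66472e-05 − 0.250000) = 0.000347157.
Partial sum through k=2: 92.1362.
Correction k=3: B_{6}/6! · (f^{(5)}(35) − f^{(5)}(2)) = 1/30240 · (4.56952e-07 − 0.750000) = -2.48016e-05.

S_3 ≈ 92.1362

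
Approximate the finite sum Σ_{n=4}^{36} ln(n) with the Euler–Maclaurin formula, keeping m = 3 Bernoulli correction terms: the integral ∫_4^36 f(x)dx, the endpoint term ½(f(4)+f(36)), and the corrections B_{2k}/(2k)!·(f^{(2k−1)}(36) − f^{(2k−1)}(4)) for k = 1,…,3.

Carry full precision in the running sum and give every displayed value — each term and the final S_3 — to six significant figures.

Integral: ∫_4^36 ln(x) dx = 91.4615.
Boundary: ½(f(4) + f(36)) = ½(1.38629 + 3.58352) = 2.48491.
Integral + boundary = 93.9464.
k=1: B_{2}/(2)! × [f^{(1)}(36) − f^{(1)}(4)] = 1/12 × (0.0277778 − 0.250000) = -0.0185185.
Running total after k=1: 93.9279.
k=2: B_{4}/(4)! × [f^{(3)}(36) − f^{(3)}(4)] = −1/720 × (4.28669e-05 − 0.0312500) = 4.33432e-05.
Running total after k=2: 93.9279.
k=3: B_{6}/(6)! × [f^{(5)}(36) − f^{(5)}(4)] = 1/30240 × (3.96916e-07 − 0.0234375) = -7.75036e-07.

S_3 ≈ 93.9279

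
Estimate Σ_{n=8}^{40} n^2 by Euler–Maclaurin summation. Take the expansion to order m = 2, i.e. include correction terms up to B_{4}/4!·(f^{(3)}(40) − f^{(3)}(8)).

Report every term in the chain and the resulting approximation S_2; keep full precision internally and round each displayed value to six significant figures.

S_2 ≈ 22000.0

The integral term ∫_8^40 x^2 dx = 21162.7.
½[f(8) + f(40)] = ½[64.0000 + 1600.00] = 832.000.
So far: 21994.7.
Order-1 term: 1/12 · (80.0000 − 16.0000) = 5.33333.
Partial sum through k=1: 22000.0.
Order-2 term: −1/720 · (0.00000 − 0.00000) = 0.00000.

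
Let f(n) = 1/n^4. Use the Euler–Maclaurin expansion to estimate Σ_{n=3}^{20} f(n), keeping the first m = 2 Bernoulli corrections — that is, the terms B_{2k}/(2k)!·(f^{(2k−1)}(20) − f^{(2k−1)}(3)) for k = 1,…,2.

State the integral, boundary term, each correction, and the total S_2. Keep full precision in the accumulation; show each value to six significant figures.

S_2 ≈ 0.0197754

Integral: ∫_3^20 1/x^4 dx = 0.0123040.
Boundary: ½(f(3) + f(20)) = ½(0.0123457 + 6.25000e-06) = 0.00617596.
So far: 0.0184800.
Order-1 term: 1/12 · (-1.25000e-06 − (-0.0164609)) = 0.00137164.
Partial sum through k=1: 0.0198516.
Order-2 term: −1/720 · (-9.37500e-08 − (-0.0548697)) = -7.62078e-05.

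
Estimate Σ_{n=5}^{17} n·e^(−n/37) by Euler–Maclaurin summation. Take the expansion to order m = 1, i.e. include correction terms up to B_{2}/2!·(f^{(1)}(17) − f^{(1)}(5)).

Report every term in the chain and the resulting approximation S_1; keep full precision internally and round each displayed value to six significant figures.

S_1 ≈ 103.103

Integral: ∫_5^17 x·e^(−x/37) dx = 95.5844.
½[f(5) + f(17)] = ½[4.36799 + 10.7376] = 7.55281.
Integral + boundary = 103.137.
Correction k=1: B_{2}/2! · (f^{(1)}(17) − f^{(1)}(5)) = 1/12 · (0.341419 − 0.755544) = -0.0345104.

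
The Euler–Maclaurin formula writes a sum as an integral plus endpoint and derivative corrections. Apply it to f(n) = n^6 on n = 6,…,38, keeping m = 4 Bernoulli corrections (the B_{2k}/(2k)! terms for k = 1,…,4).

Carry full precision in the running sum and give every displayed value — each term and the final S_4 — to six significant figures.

Integral: ∫_6^38 x^6 dx = 1.63450e+10.
Boundary: ½(f(6) + f(38)) = ½(46656.0 + 3.01094e+09) = 1.50549e+09.
So far: 1.78505e+10.
Order-1 term: 1/12 · (4.75411e+08 − 46656.0) = 3.96137e+07.
After k=1: 1.78901e+10.
Order-2 term: −1/720 · (6.58464e+06 − 25920.0) = -9109.33.
After k=2: 1.78901e+10.
Order-3 term: 1/30240 · (27360.0 − 4320.00) = 0.761905.
After k=3: 1.78901e+10.
Order-4 term: −1/1209600 · (0.00000 − 0.00000) = 0.00000.

S_4 ≈ 1.78901e+10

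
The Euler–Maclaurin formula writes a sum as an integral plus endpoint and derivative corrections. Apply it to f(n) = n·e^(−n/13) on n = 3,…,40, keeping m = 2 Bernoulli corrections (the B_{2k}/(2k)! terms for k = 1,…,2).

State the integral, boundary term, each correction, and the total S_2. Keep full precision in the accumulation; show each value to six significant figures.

S_2 ≈ 135.426

The integral term ∫_3^40 x·e^(−x/13) dx = 133.372.
Endpoint term: (f(3) + f(40))/2 = (2.38177 + 1.84404)/2 = 2.11290.
Running total after boundary: 135.485.
Correction k=1: B_{2}/2! · (f^{(1)}(40) − f^{(1)}(3)) = 1/12 · (-0.0957480 − 0.610710) = -0.0588715.
Running total after k=1: 135.426.
Correction k=2: B_{4}/4! · (f^{(3)}(40) − f^{(3)}(3)) = −1/720 · (-2.09836e-05 − 0.0130092) = 1.80975e-05.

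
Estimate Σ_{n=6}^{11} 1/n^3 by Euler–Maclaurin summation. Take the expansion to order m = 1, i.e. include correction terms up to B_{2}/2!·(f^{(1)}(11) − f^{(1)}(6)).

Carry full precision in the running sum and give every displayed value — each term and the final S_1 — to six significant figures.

The integral term ∫_6^11 1/x^3 dx = 0.00975666.
Boundary: ½(f(6) + f(11)) = ½(0.00462963 + 0.000751315) = 0.00269047.
Integral + boundary = 0.0124471.
k=1: B_{2}/(2)! × [f^{(1)}(11) − f^{(1)}(6)] = 1/12 × (-0.000204904 − (-0.00231481)) = 0.000175826.

S_1 ≈ 0.0126230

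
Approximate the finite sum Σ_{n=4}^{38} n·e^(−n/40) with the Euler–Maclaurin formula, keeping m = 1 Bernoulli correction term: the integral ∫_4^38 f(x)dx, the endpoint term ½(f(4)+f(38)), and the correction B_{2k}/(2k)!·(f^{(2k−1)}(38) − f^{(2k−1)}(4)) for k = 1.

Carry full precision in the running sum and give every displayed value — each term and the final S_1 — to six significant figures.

Integral: ∫_4^38 x·e^(−x/40) dx = 385.882.
½[f(4) + f(38)] = ½[3.61935 + 14.6962] = 9.15775.
Integral + boundary = 395.040.
k=1: B_{2}/(2)! × [f^{(1)}(38) − f^{(1)}(4)] = 1/12 × (0.0193371 − 0.814354) = -0.0662514.

S_1 ≈ 394.973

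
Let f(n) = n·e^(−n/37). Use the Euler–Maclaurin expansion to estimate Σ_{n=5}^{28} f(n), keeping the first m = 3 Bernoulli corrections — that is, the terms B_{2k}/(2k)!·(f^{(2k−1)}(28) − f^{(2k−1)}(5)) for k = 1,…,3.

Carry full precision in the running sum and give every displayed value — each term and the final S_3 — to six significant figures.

∫_5^28 x·e^(−x/37) dx evaluates to 229.180.
½[f(5) + f(28)] = ½[4.36799 + 13.1372] = 8.75259.
Running total after boundary: 237.932.
Correction k=1: B_{2}/2! · (f^{(1)}(28) − f^{(1)}(5)) = 1/12 · (0.114126 − 0.755544) = -0.0534515.
Running total after k=1: 237.879.
Correction k=2: B_{4}/4! · (f^{(3)}(28) − f^{(3)}(5)) = −1/720 · (0.000768808 − 0.00182815) = 1.47131e-06.
Running total after k=2: 237.879.
Correction k=3: B_{6}/6! · (f^{(5)}(28) − f^{(5)}(5)) = 1/30240 · (1.06227e-06 − 2.26765e-06) = -3.98603e-11.

S_3 ≈ 237.879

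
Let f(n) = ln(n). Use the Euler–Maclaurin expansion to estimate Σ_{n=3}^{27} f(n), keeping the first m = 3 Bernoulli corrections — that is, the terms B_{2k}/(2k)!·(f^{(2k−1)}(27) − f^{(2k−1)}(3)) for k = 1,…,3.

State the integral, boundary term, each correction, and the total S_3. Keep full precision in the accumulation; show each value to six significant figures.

S_3 ≈ 63.8644

Integral: ∫_3^27 ln(x) dx = 61.6918.
½[f(3) + f(27)] = ½[1.09861 + 3.29584] = 2.19722.
Integral + boundary = 63.8890.
Correction k=1: B_{2}/2! · (f^{(1)}(27) − f^{(1)}(3)) = 1/12 · (0.0370370 − 0.333333) = -0.0246914.
Running total after k=1: 63.8643.
Correction k=2: B_{4}/4! · (f^{(3)}(27) − f^{(3)}(3)) = −1/720 · (0.000101611 − 0.0740741) = 0.000102740.
Running total after k=2: 63.8644.
Correction k=3: B_{6}/6! · (f^{(5)}(27) − f^{(5)}(3)) = 1/30240 · (1.67260e-06 − 0.0987654) = -3.26600e-06.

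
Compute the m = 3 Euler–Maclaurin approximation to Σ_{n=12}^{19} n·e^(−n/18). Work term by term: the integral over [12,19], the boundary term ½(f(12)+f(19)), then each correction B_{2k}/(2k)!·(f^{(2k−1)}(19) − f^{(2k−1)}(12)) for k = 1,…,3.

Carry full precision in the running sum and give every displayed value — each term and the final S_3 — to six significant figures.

S_3 ≈ 51.8485

∫_12^19 x·e^(−x/18) dx evaluates to 45.4779.
Endpoint term: (f(12) + f(19))/2 = (6.16101 + 6.61198)/2 = 6.38649.
So far: 51.8644.
Order-1 term: 1/12 · (-0.0193333 − 0.171139) = -0.0158727.
After k=1: 51.8485.
Order-2 term: −1/720 · (0.00208847 − 0.00369745) = 2.23469e-06.
After k=2: 51.8485.
Order-3 term: 1/30240 · (1.30760e-05 − 2.11935e-05) = -2.68436e-10.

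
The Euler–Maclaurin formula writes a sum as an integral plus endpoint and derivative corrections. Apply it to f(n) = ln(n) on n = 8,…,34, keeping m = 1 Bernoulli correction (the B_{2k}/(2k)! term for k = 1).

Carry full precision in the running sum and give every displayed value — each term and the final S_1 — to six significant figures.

Integral: ∫_8^34 ln(x) dx = 77.2607.
Endpoint term: (f(8) + f(34))/2 = (2.07944 + 3.52636)/2 = 2.80290.
Integral + boundary = 80.0636.
k=1: B_{2}/(2)! × [f^{(1)}(34) − f^{(1)}(8)] = 1/12 × (0.0294118 − 0.125000) = -0.00796569.

S_1 ≈ 80.0557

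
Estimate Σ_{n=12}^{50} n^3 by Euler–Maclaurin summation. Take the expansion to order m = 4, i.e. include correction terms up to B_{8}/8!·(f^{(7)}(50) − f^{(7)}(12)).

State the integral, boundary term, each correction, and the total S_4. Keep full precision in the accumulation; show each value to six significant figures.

S_4 ≈ 1.62127e+06

The integral term ∫_12^50 x^3 dx = 1.55732e+06.
Boundary: ½(f(12) + f(50)) = ½(1728.00 + 125000) = 63364.0.
So far: 1.62068e+06.
k=1: B_{2}/(2)! × [f^{(1)}(50) − f^{(1)}(12)] = 1/12 × (7500.00 − 432.000) = 589.000.
Partial sum through k=1: 1.62127e+06.
k=2: B_{4}/(4)! × [f^{(3)}(50) − f^{(3)}(12)] = −1/720 × (6.00000 − 6.00000) = 0.00000.
Partial sum through k=2: 1.62127e+06.
k=3: B_{6}/(6)! × [f^{(5)}(50) − f^{(5)}(12)] = 1/30240 × (0.00000 − 0.00000) = 0.00000.
Partial sum through k=3: 1.62127e+06.
k=4: B_{8}/(8)! × [f^{(7)}(50) − f^{(7)}(12)] = −1/1209600 × (0.00000 − 0.00000) = 0.00000.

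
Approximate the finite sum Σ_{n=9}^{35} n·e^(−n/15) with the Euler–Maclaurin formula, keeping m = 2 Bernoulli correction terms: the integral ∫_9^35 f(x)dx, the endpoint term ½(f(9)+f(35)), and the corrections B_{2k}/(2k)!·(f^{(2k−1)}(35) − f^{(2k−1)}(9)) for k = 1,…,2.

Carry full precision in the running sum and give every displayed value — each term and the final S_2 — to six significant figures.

S_2 ≈ 128.981

Integral: ∫_9^35 x·e^(−x/15) dx = 124.843.
Endpoint term: (f(9) + f(35))/2 = (4.93930 + 3.39402)/2 = 4.16666.
Integral + boundary = 129.010.
k=1: B_{2}/(2)! × [f^{(1)}(35) − f^{(1)}(9)] = 1/12 × (-0.129296 − 0.219525) = -0.0290684.
After k=1: 128.981.
k=2: B_{4}/(4)! × [f^{(3)}(35) − f^{(3)}(9)] = −1/720 × (0.000287324 − 0.00585399) = 7.73148e-06.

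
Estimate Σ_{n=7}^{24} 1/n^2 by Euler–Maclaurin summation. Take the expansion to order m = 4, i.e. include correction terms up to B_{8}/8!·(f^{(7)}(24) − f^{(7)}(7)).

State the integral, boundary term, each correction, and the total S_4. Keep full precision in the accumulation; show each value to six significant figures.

∫_7^24 1/x^2 dx evaluates to 0.101190.
½[f(7) + f(24)] = ½[0.0204082 + 0.00173611] = 0.0110721.
Running total after boundary: 0.112263.
k=1: B_{2}/(2)! × [f^{(1)}(24) − f^{(1)}(7)] = 1/12 × (-0.000144676 − (-0.00583090)) = 0.000473852.
Running total after k=1: 0.112736.
k=2: B_{4}/(4)! × [f^{(3)}(24) − f^{(3)}(7)] = −1/720 × (-3.01408e-06 − (-0.00142798)) = -1.97911e-06.
Running total after k=2: 0.112734.
k=3: B_{6}/(6)! × [f^{(5)}(24) − f^{(5)}(7)] = 1/30240 × (-1.56983e-07 − (-0.000874271)) = 2.89059e-08.
Running total after k=3: 0.112735.
k=4: B_{8}/(8)! × [f^{(7)}(24) − f^{(7)}(7)] = −1/1209600 × (-1.52623e-08 − (-0.000999167)) = -8.26018e-10.

S_4 ≈ 0.112735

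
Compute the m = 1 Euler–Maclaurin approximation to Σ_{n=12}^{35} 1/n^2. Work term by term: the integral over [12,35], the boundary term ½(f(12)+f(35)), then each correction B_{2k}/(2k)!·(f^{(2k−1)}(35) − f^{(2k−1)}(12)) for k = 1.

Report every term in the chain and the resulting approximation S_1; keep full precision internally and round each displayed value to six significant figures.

S_1 ≈ 0.0587349

The integral term ∫_12^35 1/x^2 dx = 0.0547619.
½[f(12) + f(35)] = ½[0.00694444 + 0.000816327] = 0.00388039.
Running total after boundary: 0.0586423.
Order-1 term: 1/12 · (-4.66472e-05 − (-0.00115741)) = 9.25633e-05.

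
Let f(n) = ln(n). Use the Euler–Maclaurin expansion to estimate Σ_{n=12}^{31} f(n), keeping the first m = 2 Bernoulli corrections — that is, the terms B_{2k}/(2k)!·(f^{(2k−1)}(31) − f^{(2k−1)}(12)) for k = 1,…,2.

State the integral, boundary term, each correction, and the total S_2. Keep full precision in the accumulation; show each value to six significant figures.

Integral: ∫_12^31 ln(x) dx = 57.6347.
Endpoint term: (f(12) + f(31))/2 = (2.48491 + 3.43399)/2 = 2.95945.
Running total after boundary: 60.5942.
Order-1 term: 1/12 · (0.0322581 − 0.0833333) = -0.00425627.
Partial sum through k=1: 60.5899.
Order-2 term: −1/720 · (6.71344e-05 − 0.00115741) = 1.51427e-06.

S_2 ≈ 60.5899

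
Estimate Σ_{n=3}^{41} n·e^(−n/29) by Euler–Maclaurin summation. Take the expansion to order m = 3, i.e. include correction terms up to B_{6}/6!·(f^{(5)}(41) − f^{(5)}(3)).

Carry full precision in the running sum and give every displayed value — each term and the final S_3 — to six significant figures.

Integral: ∫_3^41 x·e^(−x/29) dx = 343.064.
½[f(3) + f(41)] = ½[2.70517 + 9.97198] = 6.33857.
So far: 349.403.
Correction k=1: B_{2}/2! · (f^{(1)}(41) − f^{(1)}(3)) = 1/12 · (-0.100642 − 0.808441) = -0.0757569.
After k=1: 349.327.
Correction k=2: B_{4}/4! · (f^{(3)}(41) − f^{(3)}(3)) = −1/720 · (0.000458734 − 0.00310569) = 3.67633e-06.
After k=2: 349.327.
Correction k=3: B_{6}/6! · (f^{(5)}(41) − f^{(5)}(3)) = 1/30240 · (1.23322e-06 − 6.24268e-06) = -1.65657e-10.

S_3 ≈ 349.327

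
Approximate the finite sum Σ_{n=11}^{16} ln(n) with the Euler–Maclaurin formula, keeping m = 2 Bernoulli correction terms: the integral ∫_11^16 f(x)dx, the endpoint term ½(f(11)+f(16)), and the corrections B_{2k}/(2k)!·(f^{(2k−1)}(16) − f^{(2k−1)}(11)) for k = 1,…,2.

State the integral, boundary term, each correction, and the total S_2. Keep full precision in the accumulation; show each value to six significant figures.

The integral term ∫_11^16 ln(x) dx = 12.9846.
Endpoint term: (f(11) + f(16))/2 = (2.39790 + 2.77259)/2 = 2.58524.
So far: 15.5698.
Correction k=1: B_{2}/2! · (f^{(1)}(16) − f^{(1)}(11)) = 1/12 · (0.0625000 − 0.0909091) = -0.00236742.
After k=1: 15.5674.
Correction k=2: B_{4}/4! · (f^{(3)}(16) − f^{(3)}(11)) = −1/720 · (0.000488281 − 0.00150263) = 1.40882e-06.

S_2 ≈ 15.5674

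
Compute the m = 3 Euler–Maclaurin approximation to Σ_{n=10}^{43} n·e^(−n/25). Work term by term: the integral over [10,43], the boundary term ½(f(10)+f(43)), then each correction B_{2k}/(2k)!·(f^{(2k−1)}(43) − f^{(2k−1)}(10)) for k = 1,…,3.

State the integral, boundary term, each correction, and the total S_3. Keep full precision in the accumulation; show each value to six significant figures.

S_3 ≈ 289.275

∫_10^43 x·e^(−x/25) dx evaluates to 282.118.
½[f(10) + f(43)] = ½[6.70320 + 7.69984] = 7.20152.
Running total after boundary: 289.319.
Correction k=1: B_{2}/2! · (f^{(1)}(43) − f^{(1)}(10)) = 1/12 · (-0.128928 − 0.402192) = -0.0442600.
Running total after k=1: 289.275.
Correction k=2: B_{4}/4! · (f^{(3)}(43) − f^{(3)}(10)) = −1/720 · (0.000366727 − 0.00278853) = 3.36362e-06.
Running total after k=2: 289.275.
Correction k=3: B_{6}/6! · (f^{(5)}(43) − f^{(5)}(10)) = 1/30240 · (1.50358e-06 − 7.89369e-06) = -2.11313e-10.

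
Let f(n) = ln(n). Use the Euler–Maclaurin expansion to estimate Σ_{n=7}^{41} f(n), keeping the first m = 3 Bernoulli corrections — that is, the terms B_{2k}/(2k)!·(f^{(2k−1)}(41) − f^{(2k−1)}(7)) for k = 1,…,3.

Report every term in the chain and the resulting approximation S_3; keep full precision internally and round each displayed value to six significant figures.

S_3 ≈ 107.455

∫_7^41 ln(x) dx evaluates to 104.635.
Boundary: ½(f(7) + f(41)) = ½(1.94591 + 3.71357) = 2.82974.
Running total after boundary: 107.465.
Order-1 term: 1/12 · (0.0243902 − 0.142857) = -0.00987224.
Running total after k=1: 107.455.
Order-2 term: −1/720 · (2.90187e-05 − 0.00583090) = 8.05817e-06.
Running total after k=2: 107.455.
Order-3 term: 1/30240 · (2.07153e-07 − 0.00142798) = -4.72146e-08.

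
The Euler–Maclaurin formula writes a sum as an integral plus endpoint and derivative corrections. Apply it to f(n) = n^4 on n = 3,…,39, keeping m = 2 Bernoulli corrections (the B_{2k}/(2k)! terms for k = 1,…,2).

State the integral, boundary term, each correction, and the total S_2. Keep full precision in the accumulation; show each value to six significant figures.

S_2 ≈ 1.92213e+07

Integral: ∫_3^39 x^4 dx = 1.80448e+07.
Boundary: ½(f(3) + f(39)) = ½(81.0000 + 2.31344e+06) = 1.15676e+06.
Integral + boundary = 1.92016e+07.
Correction k=1: B_{2}/2! · (f^{(1)}(39) − f^{(1)}(3)) = 1/12 · (237276 − 108.000) = 19764.0.
Partial sum through k=1: 1.92213e+07.
Correction k=2: B_{4}/4! · (f^{(3)}(39) − f^{(3)}(3)) = −1/720 · (936.000 − 72.0000) = -1.20000.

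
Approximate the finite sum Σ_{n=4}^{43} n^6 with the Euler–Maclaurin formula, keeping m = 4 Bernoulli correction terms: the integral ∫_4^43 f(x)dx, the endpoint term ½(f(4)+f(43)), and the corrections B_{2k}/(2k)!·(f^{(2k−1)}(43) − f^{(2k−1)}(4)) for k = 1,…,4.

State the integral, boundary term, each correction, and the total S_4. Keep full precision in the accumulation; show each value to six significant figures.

Integral: ∫_4^43 x^6 dx = 3.88312e+10.
Boundary: ½(f(4) + f(43)) = ½(4096.00 + 6.32136e+09) = 3.16068e+09.
Integral + boundary = 4.19919e+10.
Order-1 term: 1/12 · (8.82051e+08 − 6144.00) = 7.35037e+07.
After k=1: 4.20654e+10.
Order-2 term: −1/720 · (9.54084e+06 − 7680.00) = -13240.5.
After k=2: 4.20654e+10.
Order-3 term: 1/30240 · (30960.0 − 2880.00) = 0.928571.
After k=3: 4.20654e+10.
Order-4 term: −1/1209600 · (0.00000 − 0.00000) = 0.00000.

S_4 ≈ 4.20654e+10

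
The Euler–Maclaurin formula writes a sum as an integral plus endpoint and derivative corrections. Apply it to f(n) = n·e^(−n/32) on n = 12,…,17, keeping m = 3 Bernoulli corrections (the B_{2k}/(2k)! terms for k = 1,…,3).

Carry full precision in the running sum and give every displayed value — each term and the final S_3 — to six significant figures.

Integral: ∫_12^17 x·e^(−x/32) dx = 45.9237.
Endpoint term: (f(12) + f(17))/2 = (8.24747 + 9.99378)/2 = 9.12063.
Running total after boundary: 55.0443.
Correction k=1: B_{2}/2! · (f^{(1)}(17) − f^{(1)}(12)) = 1/12 · (0.275564 − 0.429556) = -0.0128327.
After k=1: 55.0315.
Correction k=2: B_{4}/4! · (f^{(3)}(17) − f^{(3)}(12)) = −1/720 · (0.00141729 − 0.00176185) = 4.78558e-07.
After k=2: 55.0315.
Correction k=3: B_{6}/6! · (f^{(5)}(17) − f^{(5)}(12)) = 1/30240 · (2.50534e-06 − 3.03146e-06) = -1.73979e-11.

S_3 ≈ 55.0315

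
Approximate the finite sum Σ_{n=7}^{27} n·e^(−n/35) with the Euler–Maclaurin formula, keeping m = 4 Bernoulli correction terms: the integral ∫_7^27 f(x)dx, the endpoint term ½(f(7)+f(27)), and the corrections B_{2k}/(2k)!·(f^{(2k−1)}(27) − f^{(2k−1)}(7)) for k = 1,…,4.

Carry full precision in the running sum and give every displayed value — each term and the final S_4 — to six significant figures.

S_4 ≈ 209.292

Integral: ∫_7^27 x·e^(−x/35) dx = 200.230.
½[f(7) + f(27)] = ½[5.73112 + 12.4835] = 9.10731.
Integral + boundary = 209.337.
Correction k=1: B_{2}/2! · (f^{(1)}(27) − f^{(1)}(7)) = 1/12 · (0.105680 − 0.654985) = -0.0457753.
After k=1: 209.292.
Correction k=2: B_{4}/4! · (f^{(3)}(27) − f^{(3)}(7)) = −1/720 · (0.000841130 − 0.00187138) = 1.43091e-06.
After k=2: 209.292.
Correction k=3: B_{6}/6! · (f^{(5)}(27) − f^{(5)}(7)) = 1/30240 · (1.30285e-06 − 2.61885e-06) = -4.35184e-11.
After k=3: 209.292.
Correction k=4: B_{8}/8! · (f^{(7)}(27) − f^{(7)}(7)) = −1/1209600 · (1.56658e-09 − 3.02860e-09) = 1.20868e-15.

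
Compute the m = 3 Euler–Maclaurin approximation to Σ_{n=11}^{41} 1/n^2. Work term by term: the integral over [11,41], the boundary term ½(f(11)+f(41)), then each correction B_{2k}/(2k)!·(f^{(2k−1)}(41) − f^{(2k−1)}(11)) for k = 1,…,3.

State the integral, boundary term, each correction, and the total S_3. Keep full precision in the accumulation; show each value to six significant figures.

S_3 ≈ 0.0710711

∫_11^41 1/x^2 dx evaluates to 0.0665188.
½[f(11) + f(41)] = ½[0.00826446 + 0.000594884] = 0.00442967.
Running total after boundary: 0.0709485.
Order-1 term: 1/12 · (-2.90187e-05 − (-0.00150263)) = 0.000122801.
After k=1: 0.0710713.
Order-2 term: −1/720 · (-2.07153e-07 − (-0.000149021)) = -2.06686e-07.
After k=2: 0.0710711.
Order-3 term: 1/30240 · (-3.69697e-09 − (-3.69474e-05)) = 1.22168e-09.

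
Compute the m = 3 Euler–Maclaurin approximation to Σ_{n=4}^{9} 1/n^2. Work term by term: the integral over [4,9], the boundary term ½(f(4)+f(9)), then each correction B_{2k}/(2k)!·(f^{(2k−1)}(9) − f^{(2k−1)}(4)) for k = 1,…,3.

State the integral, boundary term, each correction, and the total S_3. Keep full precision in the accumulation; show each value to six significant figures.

S_3 ≈ 0.178657

∫_4^9 1/x^2 dx evaluates to 0.138889.
½[f(4) + f(9)] = ½[0.0625000 + 0.0123457] = 0.0374228.
Integral + boundary = 0.176312.
k=1: B_{2}/(2)! × [f^{(1)}(9) − f^{(1)}(4)] = 1/12 × (-0.00274348 − (-0.0312500)) = 0.00237554.
After k=1: 0.178687.
k=2: B_{4}/(4)! × [f^{(3)}(9) − f^{(3)}(4)] = −1/720 × (-0.000406442 − (-0.0234375)) = -3.19876e-05.
After k=2: 0.178655.
k=3: B_{6}/(6)! × [f^{(5)}(9) − f^{(5)}(4)] = 1/30240 × (-0.000150534 − (-0.0439453)) = 1.44824e-06.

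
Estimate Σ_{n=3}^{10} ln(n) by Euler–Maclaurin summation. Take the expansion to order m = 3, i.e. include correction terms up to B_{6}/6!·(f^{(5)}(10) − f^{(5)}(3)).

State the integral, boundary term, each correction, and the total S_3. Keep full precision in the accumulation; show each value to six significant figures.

∫_3^10 ln(x) dx evaluates to 12.7300.
Boundary: ½(f(3) + f(10)) = ½(1.09861 + 2.30259) = 1.70060.
So far: 14.4306.
Correction k=1: B_{2}/2! · (f^{(1)}(10) − f^{(1)}(3)) = 1/12 · (0.100000 − 0.333333) = -0.0194444.
After k=1: 14.4112.
Correction k=2: B_{4}/4! · (f^{(3)}(10) − f^{(3)}(3)) = −1/720 · (0.00200000 − 0.0740741) = 0.000100103.
After k=2: 14.4113.
Correction k=3: B_{6}/6! · (f^{(5)}(10) − f^{(5)}(3)) = 1/30240 · (0.000240000 − 0.0987654) = -3.25812e-06.

S_3 ≈ 14.4113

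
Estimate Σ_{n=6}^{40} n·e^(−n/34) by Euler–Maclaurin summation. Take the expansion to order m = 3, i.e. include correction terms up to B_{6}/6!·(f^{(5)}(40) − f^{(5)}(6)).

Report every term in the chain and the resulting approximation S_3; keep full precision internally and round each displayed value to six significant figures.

The integral term ∫_6^40 x·e^(−x/34) dx = 364.137.
Endpoint term: (f(6) + f(40))/2 = (5.02934 + 12.3346)/2 = 8.68197.
Running total after boundary: 372.819.
Order-1 term: 1/12 · (-0.0544174 − 0.690302) = -0.0620599.
Running total after k=1: 372.757.
Order-2 term: −1/720 · (0.000486430 − 0.00204736) = 2.16796e-06.
Running total after k=2: 372.757.
Order-3 term: 1/30240 · (8.82296e-07 − 3.02558e-06) = -7.08759e-11.

S_3 ≈ 372.757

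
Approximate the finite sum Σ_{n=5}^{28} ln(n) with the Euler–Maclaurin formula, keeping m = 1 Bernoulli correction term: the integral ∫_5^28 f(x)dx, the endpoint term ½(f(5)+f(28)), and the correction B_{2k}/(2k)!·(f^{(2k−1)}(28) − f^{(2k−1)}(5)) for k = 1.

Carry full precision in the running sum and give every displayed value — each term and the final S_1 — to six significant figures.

S_1 ≈ 64.7117

∫_5^28 ln(x) dx evaluates to 62.2545.
½[f(5) + f(28)] = ½[1.60944 + 3.33220] = 2.47082.
So far: 64.7254.
Order-1 term: 1/12 · (0.0357143 − 0.200000) = -0.0136905.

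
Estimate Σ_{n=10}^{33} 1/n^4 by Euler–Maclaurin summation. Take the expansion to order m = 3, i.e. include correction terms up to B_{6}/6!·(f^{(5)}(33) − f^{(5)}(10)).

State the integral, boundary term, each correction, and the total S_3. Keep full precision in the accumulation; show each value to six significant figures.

∫_10^33 1/x^4 dx evaluates to 0.000324058.
Boundary: ½(f(10) + f(33)) = ½(0.000100000 + 8.43226e-07) = 5.04216e-05.
Integral + boundary = 0.000374479.
k=1: B_{2}/(2)! × [f^{(1)}(33) − f^{(1)}(10)] = 1/12 × (-1.02209e-07 − (-4.00000e-05)) = 3.32482e-06.
Partial sum through k=1: 0.000377804.
k=2: B_{4}/(4)! × [f^{(3)}(33) − f^{(3)}(10)] = −1/720 × (-2.81568e-09 − (-1.20000e-05)) = -1.66628e-08.
Partial sum through k=2: 0.000377788.
k=3: B_{6}/(6)! × [f^{(5)}(33) − f^{(5)}(10)] = 1/30240 × (-1.44792e-10 − (-6.72000e-06)) = 2.22217e-10.

S_3 ≈ 0.000377788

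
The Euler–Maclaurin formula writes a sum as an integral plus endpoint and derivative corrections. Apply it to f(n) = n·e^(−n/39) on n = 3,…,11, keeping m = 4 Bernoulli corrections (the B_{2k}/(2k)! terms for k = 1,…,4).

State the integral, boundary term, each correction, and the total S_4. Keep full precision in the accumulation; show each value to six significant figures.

The integral term ∫_3^11 x·e^(−x/39) dx = 45.9660.
Boundary: ½(f(3) + f(11)) = ½(2.77788 + 8.29659) = 5.53723.
So far: 51.5032.
Correction k=1: B_{2}/2! · (f^{(1)}(11) − f^{(1)}(3)) = 1/12 · (0.541502 − 0.854733) = -0.0261026.
Partial sum through k=1: 51.4771.
Correction k=2: B_{4}/4! · (f^{(3)}(11) − f^{(3)}(3)) = −1/720 · (0.00134778 − 0.00177952) = 5.99645e-07.
Partial sum through k=2: 51.4771.
Correction k=3: B_{6}/6! · (f^{(5)}(11) − f^{(5)}(3)) = 1/30240 · (1.53816e-06 − 1.97047e-06) = -1.42961e-11.
Partial sum through k=3: 51.4771.
Correction k=4: B_{8}/8! · (f^{(7)}(11) − f^{(7)}(3)) = −1/1209600 · (1.43998e-09 − 1.82181e-09) = 3.15672e-16.

S_4 ≈ 51.4771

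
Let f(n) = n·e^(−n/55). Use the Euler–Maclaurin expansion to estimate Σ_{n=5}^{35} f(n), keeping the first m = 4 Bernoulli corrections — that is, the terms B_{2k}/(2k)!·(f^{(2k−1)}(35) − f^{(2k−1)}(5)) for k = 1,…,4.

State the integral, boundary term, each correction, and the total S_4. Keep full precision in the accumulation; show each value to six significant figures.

S_4 ≈ 405.117

The integral term ∫_5^35 x·e^(−x/55) dx = 393.626.
Boundary: ½(f(5) + f(35)) = ½(4.56550 + 18.5225) = 11.5440.
Running total after boundary: 405.170.
Correction k=1: B_{2}/2! · (f^{(1)}(35) − f^{(1)}(5)) = 1/12 · (0.192441 − 0.830092) = -0.0531375.
After k=1: 405.117.
Correction k=2: B_{4}/4! · (f^{(3)}(35) − f^{(3)}(5)) = −1/720 · (0.000413510 − 0.000878113) = 6.45282e-07.
After k=2: 405.117.
Correction k=3: B_{6}/6! · (f^{(5)}(35) − f^{(5)}(5)) = 1/30240 · (2.52365e-07 − 4.89857e-07) = -7.85357e-12.
After k=3: 405.117.
Correction k=4: B_{8}/8! · (f^{(7)}(35) − f^{(7)}(5)) = −1/1209600 · (1.21663e-10 − 2.27910e-10) = 8.78362e-17.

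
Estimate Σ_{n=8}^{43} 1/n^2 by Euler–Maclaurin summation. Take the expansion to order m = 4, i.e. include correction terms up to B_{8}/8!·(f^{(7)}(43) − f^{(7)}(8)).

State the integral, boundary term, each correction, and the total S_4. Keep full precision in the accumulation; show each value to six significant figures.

Integral: ∫_8^43 1/x^2 dx = 0.101744.
Boundary: ½(f(8) + f(43)) = ½(0.0156250 + 0.000540833) = 0.00808292.
Running total after boundary: 0.109827.
Correction k=1: B_{2}/2! · (f^{(1)}(43) − f^{(1)}(8)) = 1/12 · (-2.51550e-05 − (-0.00390625)) = 0.000323425.
Running total after k=1: 0.110151.
Correction k=2: B_{4}/4! · (f^{(3)}(43) − f^{(3)}(8)) = −1/720 · (-1.63256e-07 − (-0.000732422)) = -1.01703e-06.
Running total after k=2: 0.110150.
Correction k=3: B_{6}/6! · (f^{(5)}(43) − f^{(5)}(8)) = 1/30240 · (-2.64883e-09 − (-0.000343323)) = 1.13532e-08.
Running total after k=3: 0.110150.
Correction k=4: B_{8}/8! · (f^{(7)}(43) − f^{(7)}(8)) = −1/1209600 · (-8.02240e-11 − (-0.000300407)) = -2.48353e-10.

S_4 ≈ 0.110150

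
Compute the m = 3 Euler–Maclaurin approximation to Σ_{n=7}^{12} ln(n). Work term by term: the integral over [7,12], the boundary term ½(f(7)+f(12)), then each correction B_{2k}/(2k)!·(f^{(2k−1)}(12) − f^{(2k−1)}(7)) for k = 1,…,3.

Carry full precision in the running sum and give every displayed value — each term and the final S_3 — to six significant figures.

∫_7^12 ln(x) dx evaluates to 11.1975.
Endpoint term: (f(7) + f(12))/2 = (1.94591 + 2.48491)/2 = 2.21541.
So far: 13.4129.
k=1: B_{2}/(2)! × [f^{(1)}(12) − f^{(1)}(7)] = 1/12 × (0.0833333 − 0.142857) = -0.00496032.
After k=1: 13.4080.
k=2: B_{4}/(4)! × [f^{(3)}(12) − f^{(3)}(7)] = −1/720 × (0.00115741 − 0.00583090) = 6.49097e-06.
After k=2: 13.4080.
k=3: B_{6}/(6)! × [f^{(5)}(12) − f^{(5)}(7)] = 1/30240 × (9.64506e-05 − 0.00142798) = -4.40319e-08.

S_3 ≈ 13.4080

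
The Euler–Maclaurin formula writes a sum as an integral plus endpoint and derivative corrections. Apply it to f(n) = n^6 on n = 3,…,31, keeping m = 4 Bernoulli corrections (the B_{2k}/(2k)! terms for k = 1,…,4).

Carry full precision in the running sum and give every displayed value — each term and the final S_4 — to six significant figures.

S_4 ≈ 4.38843e+09

The integral term ∫_3^31 x^6 dx = 3.93037e+09.
Boundary: ½(f(3) + f(31)) = ½(729.000 + 8.87504e+08) = 4.43752e+08.
So far: 4.37413e+09.
Correction k=1: B_{2}/2! · (f^{(1)}(31) − f^{(1)}(3)) = 1/12 · (1.71775e+08 − 1458.00) = 1.43145e+07.
Running total after k=1: 4.38844e+09.
Correction k=2: B_{4}/4! · (f^{(3)}(31) − f^{(3)}(3)) = −1/720 · (3.57492e+06 − 3240.00) = -4960.67.
Running total after k=2: 4.38843e+09.
Correction k=3: B_{6}/6! · (f^{(5)}(31) − f^{(5)}(3)) = 1/30240 · (22320.0 − 2160.00) = 0.666667.
Running total after k=3: 4.38843e+09.
Correction k=4: B_{8}/8! · (f^{(7)}(31) − f^{(7)}(3)) = −1/1209600 · (0.00000 − 0.00000) = 0.00000.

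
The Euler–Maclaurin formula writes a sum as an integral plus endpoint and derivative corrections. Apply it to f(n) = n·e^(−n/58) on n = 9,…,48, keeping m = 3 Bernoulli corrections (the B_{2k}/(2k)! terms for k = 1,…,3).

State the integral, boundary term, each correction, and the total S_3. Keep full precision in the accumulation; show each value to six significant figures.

∫_9^48 x·e^(−x/58) dx evaluates to 640.146.
Endpoint term: (f(9) + f(48))/2 = (7.70641 + 20.9809)/2 = 14.3437.
Running total after boundary: 654.490.
k=1: B_{2}/(2)! × [f^{(1)}(48) − f^{(1)}(9)] = 1/12 × (0.0753626 − 0.723398) = -0.0540030.
Partial sum through k=1: 654.436.
k=2: B_{4}/(4)! × [f^{(3)}(48) − f^{(3)}(9)] = −1/720 × (0.000282274 − 0.000724118) = 6.13673e-07.
Partial sum through k=2: 654.436.
k=3: B_{6}/(6)! × [f^{(5)}(48) − f^{(5)}(9)] = 1/30240 × (1.61161e-07 − 3.66586e-07) = -6.79316e-12.

S_3 ≈ 654.436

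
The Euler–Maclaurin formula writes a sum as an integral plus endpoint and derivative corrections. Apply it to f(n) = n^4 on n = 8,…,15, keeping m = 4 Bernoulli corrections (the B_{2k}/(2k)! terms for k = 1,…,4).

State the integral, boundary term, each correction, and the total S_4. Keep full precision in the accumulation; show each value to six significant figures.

The integral term ∫_8^15 x^4 dx = 145321.
½[f(8) + f(15)] = ½[4096.00 + 50625.0] = 27360.5.
So far: 172682.
Order-1 term: 1/12 · (13500.0 − 2048.00) = 954.333.
After k=1: 173636.
Order-2 term: −1/720 · (360.000 − 192.000) = -0.233333.
After k=2: 173636.
Order-3 term: 1/30240 · (0.00000 − 0.00000) = 0.00000.
After k=3: 173636.
Order-4 term: −1/1209600 · (0.00000 − 0.00000) = 0.00000.

S_4 ≈ 173636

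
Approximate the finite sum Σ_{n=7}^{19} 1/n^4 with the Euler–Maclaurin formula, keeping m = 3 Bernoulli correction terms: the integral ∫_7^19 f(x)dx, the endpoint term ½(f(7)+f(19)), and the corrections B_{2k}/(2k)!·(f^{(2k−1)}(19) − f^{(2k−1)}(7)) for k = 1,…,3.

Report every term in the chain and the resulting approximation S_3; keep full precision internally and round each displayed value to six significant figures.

∫_7^19 1/x^4 dx evaluates to 0.000923219.
½[f(7) + f(19)] = ½[0.000416493 + 7.67336e-06] = 0.000212083.
Integral + boundary = 0.00113530.
Correction k=1: B_{2}/2! · (f^{(1)}(19) − f^{(1)}(7)) = 1/12 · (-1.61544e-06 − (-0.000237996)) = 1.96984e-05.
Running total after k=1: 0.00115500.
Correction k=2: B_{4}/4! · (f^{(3)}(19) − f^{(3)}(7)) = −1/720 · (-1.34247e-07 − (-0.000145712)) = -2.02191e-07.
Running total after k=2: 0.00115480.
Correction k=3: B_{6}/6! · (f^{(5)}(19) − f^{(5)}(7)) = 1/30240 · (-2.08251e-08 − (-0.000166528)) = 5.50619e-09.

S_3 ≈ 0.00115480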